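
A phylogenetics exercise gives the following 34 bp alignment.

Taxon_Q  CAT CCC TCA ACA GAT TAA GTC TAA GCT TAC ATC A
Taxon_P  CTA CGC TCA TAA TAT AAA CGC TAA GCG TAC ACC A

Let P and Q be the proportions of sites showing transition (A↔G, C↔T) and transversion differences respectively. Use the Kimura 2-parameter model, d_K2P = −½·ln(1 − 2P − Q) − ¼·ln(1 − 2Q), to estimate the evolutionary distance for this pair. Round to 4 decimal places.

Differing sites — 2:A/T (Tv); 3:T/A (Tv); 5:C/G (Tv); 10:A/T (Tv); 11:C/A (Tv); 13:G/T (Tv); 16:T/A (Tv); 19:G/C (Tv); 20:T/G (Tv); 27:T/G (Tv); 32:T/C (Ti).
Of the 11 differences, 1 transition and 10 transversions over 34 sites: P = 1/34 = 0.029412, Q = 10/34 = 0.294118.
d = −0.5·ln(0.647058) − 0.25·ln(0.411764) = −0.5·(-0.435319) − 0.25·(-0.887305) = 0.4395.

0.4395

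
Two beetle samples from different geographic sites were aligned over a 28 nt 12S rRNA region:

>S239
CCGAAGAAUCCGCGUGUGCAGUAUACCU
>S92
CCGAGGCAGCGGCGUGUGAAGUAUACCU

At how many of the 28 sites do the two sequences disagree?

Mismatches occur at site 5 (A→G), site 7 (A→C), site 9 (U→G), site 11 (C→G), site 19 (C→A).
That gives 5 mismatches out of 28 aligned sites, so the Hamming distance is 5.

5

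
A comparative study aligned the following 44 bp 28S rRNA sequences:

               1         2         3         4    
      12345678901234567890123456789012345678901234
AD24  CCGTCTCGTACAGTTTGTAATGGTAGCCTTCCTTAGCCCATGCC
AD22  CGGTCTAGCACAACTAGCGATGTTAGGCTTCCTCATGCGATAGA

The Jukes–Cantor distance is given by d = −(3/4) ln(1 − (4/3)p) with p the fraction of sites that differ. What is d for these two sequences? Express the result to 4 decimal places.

0.5429

Differing sites — 2:C/G; 7:C/A; 9:T/C; 13:G/A; 14:T/C; 16:T/A; 18:T/C; 19:A/G; 23:G/T; 27:C/G; 34:T/C; 36:G/T; 37:C/G; 39:C/G; 42:G/A; 43:C/G; 44:C/A.
p = 17/44 = 0.386364.
d = −0.75 · ln(1 − (4/3)·0.386364) = −0.75 · ln(0.484848) = −0.75 · (-0.723920) = 0.5429.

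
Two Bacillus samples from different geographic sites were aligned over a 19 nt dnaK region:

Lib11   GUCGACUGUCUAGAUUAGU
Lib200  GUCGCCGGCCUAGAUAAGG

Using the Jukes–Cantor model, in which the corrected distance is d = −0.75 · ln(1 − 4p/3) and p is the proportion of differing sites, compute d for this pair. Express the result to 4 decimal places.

Mismatches occur at site 5 (A/C), site 7 (U/G), site 9 (U/C), site 16 (U/A), site 19 (U/G).
p = 5/19 = 0.263158.
d = −0.75 · ln(1 − (4/3)·0.263158) = −0.75 · ln(0.649123) = −0.75 · (-0.432133) = 0.3241.

0.3241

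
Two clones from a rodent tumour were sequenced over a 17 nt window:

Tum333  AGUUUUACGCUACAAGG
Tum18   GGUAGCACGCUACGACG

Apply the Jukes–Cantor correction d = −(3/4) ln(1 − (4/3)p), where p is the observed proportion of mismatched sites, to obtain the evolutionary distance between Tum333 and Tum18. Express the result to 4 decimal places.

Differing sites — 1:A/G; 4:U/A; 5:U/G; 6:U/C; 14:A/G; 16:G/C.
p = 6/17 = 0.352941.
d = −0.75 · ln(1 − (4/3)·0.352941) = −0.75 · ln(0.529412) = −0.75 · (-0.635988) = 0.4770.

0.4770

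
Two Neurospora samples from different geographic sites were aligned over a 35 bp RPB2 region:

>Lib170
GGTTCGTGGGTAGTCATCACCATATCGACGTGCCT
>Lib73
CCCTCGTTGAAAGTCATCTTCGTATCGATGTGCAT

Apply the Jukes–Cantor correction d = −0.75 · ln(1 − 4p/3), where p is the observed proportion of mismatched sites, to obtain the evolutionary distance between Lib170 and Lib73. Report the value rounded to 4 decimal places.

0.4073

Mismatches occur at site 1 (G→C), site 2 (G→C), site 3 (T→C), site 8 (G→T), site 10 (G→A), site 11 (T→A), site 19 (A→T), site 20 (C→T), site 22 (A→G), site 29 (C→T), site 34 (C→A).
p = 11/35 = 0.314286.
d = −0.75 · ln(1 − (4/3)·0.314286) = −0.75 · ln(0.580952) = −0.75 · (-0.543087) = 0.4073.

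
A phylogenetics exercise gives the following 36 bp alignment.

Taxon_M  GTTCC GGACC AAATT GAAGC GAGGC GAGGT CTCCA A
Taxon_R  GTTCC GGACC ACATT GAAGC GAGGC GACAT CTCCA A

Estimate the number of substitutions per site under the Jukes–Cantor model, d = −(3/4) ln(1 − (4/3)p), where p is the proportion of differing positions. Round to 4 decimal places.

Mismatches occur at site 12 (A→C), site 28 (G→C), site 29 (G→A).
p = 3/36 = 0.083333.
d = −0.75 · ln(1 − (4/3)·0.083333) = −0.75 · ln(0.888889) = −0.75 · (-0.117783) = 0.0883.

0.0883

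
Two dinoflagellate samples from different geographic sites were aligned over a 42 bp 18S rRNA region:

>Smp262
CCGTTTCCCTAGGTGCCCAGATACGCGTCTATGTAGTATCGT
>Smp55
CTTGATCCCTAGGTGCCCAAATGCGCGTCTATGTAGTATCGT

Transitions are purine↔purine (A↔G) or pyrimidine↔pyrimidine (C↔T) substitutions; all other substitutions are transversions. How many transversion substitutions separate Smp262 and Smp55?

The sequences differ at positions 2 (C/T, transition), 3 (G/T, transversion), 4 (T/G, transversion), 5 (T/A, transversion), 20 (G/A, transition), 23 (A/G, transition).
Of the 6 differences, 3 transitions and 3 transversions, so the answer is 3.

3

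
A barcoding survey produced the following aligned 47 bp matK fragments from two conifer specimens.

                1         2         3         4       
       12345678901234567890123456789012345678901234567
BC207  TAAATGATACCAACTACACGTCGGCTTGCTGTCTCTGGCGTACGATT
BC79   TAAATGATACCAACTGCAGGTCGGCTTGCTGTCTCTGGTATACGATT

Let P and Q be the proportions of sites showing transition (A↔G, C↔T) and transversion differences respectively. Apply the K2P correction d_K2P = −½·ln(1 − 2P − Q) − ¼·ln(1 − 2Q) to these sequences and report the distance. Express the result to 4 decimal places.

0.0915

The sequences differ at positions 16 (A/G, transition), 19 (C/G, transversion), 39 (C/T, transition), 40 (G/A, transition).
Of the 4 differences, 3 transitions and 1 transversion over 47 sites: P = 3/47 = 0.063830, Q = 1/47 = 0.021277.
d = −0.5·ln(0.851063) − 0.25·ln(0.957446) = −0.5·(-0.161269) − 0.25·(-0.043486) = 0.0915.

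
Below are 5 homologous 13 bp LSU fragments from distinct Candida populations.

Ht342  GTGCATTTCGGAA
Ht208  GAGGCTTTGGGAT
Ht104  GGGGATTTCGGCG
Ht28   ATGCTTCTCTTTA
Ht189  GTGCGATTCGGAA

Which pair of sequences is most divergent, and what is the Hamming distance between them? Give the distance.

Pairwise Hamming distances:
  Ht342 vs Ht208: 5
  Ht342 vs Ht104: 4
  Ht342 vs Ht28: 6
  Ht342 vs Ht189: 2
  Ht208 vs Ht104: 5
  Ht208 vs Ht28: 10
  Ht208 vs Ht189: 6
  Ht104 vs Ht28: 9
  Ht104 vs Ht189: 6
  Ht28 vs Ht189: 7
The largest is 10, between Ht208 and Ht28.

10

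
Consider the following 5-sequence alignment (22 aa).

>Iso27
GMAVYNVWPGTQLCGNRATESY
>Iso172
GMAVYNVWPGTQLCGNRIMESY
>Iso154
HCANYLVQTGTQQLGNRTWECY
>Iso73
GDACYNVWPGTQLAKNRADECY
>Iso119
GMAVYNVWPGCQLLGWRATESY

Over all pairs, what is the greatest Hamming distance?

12

Pairwise Hamming distances:
  Iso27 vs Iso172: 2
  Iso27 vs Iso154: 11
  Iso27 vs Iso73: 6
  Iso27 vs Iso119: 3
  Iso172 vs Iso154: 11
  Iso172 vs Iso73: 7
  Iso172 vs Iso119: 5
  Iso154 vs Iso73: 11
  Iso154 vs Iso119: 12
  Iso73 vs Iso119: 8
The largest is 12, between Iso154 and Iso119.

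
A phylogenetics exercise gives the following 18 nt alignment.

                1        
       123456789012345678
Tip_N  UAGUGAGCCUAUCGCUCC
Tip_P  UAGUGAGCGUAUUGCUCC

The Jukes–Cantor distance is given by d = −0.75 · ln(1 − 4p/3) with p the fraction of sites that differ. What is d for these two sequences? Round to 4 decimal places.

0.1203

Differing sites — 9:C/G; 13:C/U.
p = 2/18 = 0.111111.
d = −0.75 · ln(1 − (4/3)·0.111111) = −0.75 · ln(0.851852) = −0.75 · (-0.160342) = 0.1203.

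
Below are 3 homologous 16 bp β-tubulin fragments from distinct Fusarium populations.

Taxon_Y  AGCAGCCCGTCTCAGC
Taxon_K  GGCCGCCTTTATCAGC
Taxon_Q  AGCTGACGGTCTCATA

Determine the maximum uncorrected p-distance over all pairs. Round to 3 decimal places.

0.500

Pairwise Hamming distances:
  Taxon_Y vs Taxon_K: 5
  Taxon_Y vs Taxon_Q: 5
  Taxon_K vs Taxon_Q: 8
The largest is 8 mismatches, between Taxon_K and Taxon_Q; p = 8/16 = 0.500.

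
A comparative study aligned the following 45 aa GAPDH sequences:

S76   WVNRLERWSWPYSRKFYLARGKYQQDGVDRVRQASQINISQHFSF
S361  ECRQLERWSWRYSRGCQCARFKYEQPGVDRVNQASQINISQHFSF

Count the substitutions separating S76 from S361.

Mismatches occur at site 1 (W→E), site 2 (V→C), site 3 (N→R), site 4 (R→Q), site 11 (P→R), site 15 (K→G), site 16 (F→C), site 17 (Y→Q), site 18 (L→C), site 21 (G→F), site 24 (Q→E), site 26 (D→P), site 32 (R→N).
That gives 13 mismatches out of 45 aligned sites, so the Hamming distance is 13.

13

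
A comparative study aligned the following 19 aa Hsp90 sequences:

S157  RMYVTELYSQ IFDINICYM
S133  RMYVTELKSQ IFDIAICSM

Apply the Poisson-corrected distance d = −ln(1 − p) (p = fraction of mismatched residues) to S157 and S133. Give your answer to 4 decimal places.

Differing sites — 8:Y/K; 15:N/A; 18:Y/S.
p = 3/19 = 0.157895.
d = −ln(1 − 0.157895) = −ln(0.842105) = 0.1719.

0.1719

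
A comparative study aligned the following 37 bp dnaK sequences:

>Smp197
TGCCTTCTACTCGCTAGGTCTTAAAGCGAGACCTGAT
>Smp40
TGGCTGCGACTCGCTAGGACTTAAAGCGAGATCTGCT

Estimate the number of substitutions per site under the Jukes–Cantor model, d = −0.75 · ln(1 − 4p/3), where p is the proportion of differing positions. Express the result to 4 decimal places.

Differing sites — 3:C/G; 6:T/G; 8:T/G; 19:T/A; 32:C/T; 36:A/C.
p = 6/37 = 0.162162.
d = −0.75 · ln(1 − (4/3)·0.162162) = −0.75 · ln(0.783784) = −0.75 · (-0.243622) = 0.1827.

0.1827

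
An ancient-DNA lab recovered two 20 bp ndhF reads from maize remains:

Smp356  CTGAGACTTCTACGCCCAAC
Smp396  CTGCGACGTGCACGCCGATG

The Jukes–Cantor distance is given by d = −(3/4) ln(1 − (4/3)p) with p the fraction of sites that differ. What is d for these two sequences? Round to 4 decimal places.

0.4715

Differing sites — 4:A/C; 8:T/G; 10:C/G; 11:T/C; 17:C/G; 19:A/T; 20:C/G.
p = 7/20 = 0.350000.
d = −0.75 · ln(1 − (4/3)·0.350000) = −0.75 · ln(0.533333) = −0.75 · (-0.628609) = 0.4715.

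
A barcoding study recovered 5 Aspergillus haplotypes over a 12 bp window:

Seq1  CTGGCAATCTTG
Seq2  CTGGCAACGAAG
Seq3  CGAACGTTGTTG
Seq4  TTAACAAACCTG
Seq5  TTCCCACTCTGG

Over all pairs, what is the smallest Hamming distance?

Pairwise Hamming distances:
  Seq1 vs Seq2: 4
  Seq1 vs Seq3: 6
  Seq1 vs Seq4: 5
  Seq1 vs Seq5: 5
  Seq2 vs Seq3: 8
  Seq2 vs Seq4: 7
  Seq2 vs Seq5: 8
  Seq3 vs Seq4: 7
  Seq3 vs Seq5: 8
  Seq4 vs Seq5: 6
The smallest is 4, between Seq1 and Seq2.

4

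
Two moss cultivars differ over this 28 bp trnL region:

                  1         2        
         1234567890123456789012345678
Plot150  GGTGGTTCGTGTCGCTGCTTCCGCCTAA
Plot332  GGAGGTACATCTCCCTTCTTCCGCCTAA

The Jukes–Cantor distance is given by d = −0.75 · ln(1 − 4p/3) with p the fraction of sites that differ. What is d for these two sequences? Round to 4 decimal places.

Mismatches occur at site 3 (T↔A), site 7 (T↔A), site 9 (G↔A), site 11 (G↔C), site 14 (G↔C), site 17 (G↔T).
p = 6/28 = 0.214286.
d = −0.75 · ln(1 − (4/3)·0.214286) = −0.75 · ln(0.714285) = −0.75 · (-0.336473) = 0.2524.

0.2524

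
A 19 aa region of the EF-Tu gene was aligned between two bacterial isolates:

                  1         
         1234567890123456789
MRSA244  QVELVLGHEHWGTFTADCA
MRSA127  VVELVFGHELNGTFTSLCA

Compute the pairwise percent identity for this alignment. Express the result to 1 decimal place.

Differing sites — 1:Q/V; 6:L/F; 10:H/L; 11:W/N; 16:A/S; 17:D/L.
13 of the 19 sites match, so the percent identity is 13/19 × 100 = 68.4%.

68.4%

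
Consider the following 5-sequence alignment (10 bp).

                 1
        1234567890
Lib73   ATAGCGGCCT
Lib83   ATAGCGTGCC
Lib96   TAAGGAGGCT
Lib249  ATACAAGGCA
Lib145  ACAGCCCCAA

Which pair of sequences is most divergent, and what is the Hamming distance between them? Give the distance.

8

Pairwise Hamming distances:
  Lib73 vs Lib83: 3
  Lib73 vs Lib96: 5
  Lib73 vs Lib249: 5
  Lib73 vs Lib145: 5
  Lib83 vs Lib96: 6
  Lib83 vs Lib249: 5
  Lib83 vs Lib145: 6
  Lib96 vs Lib249: 5
  Lib96 vs Lib145: 8
  Lib249 vs Lib145: 7
The largest is 8, between Lib96 and Lib145.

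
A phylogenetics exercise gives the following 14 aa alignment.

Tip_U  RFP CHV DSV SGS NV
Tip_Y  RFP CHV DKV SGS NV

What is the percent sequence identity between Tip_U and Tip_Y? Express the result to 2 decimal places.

The sequences differ at position 8 (S/K).
13 of the 14 sites match, so the percent identity is 13/14 × 100 = 92.86%.

92.86%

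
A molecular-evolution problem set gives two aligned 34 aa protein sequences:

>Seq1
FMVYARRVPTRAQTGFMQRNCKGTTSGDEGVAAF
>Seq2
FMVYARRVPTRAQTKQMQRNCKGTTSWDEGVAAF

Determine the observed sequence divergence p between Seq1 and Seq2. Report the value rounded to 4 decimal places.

Mismatches occur at site 15 (G↔K), site 16 (F↔Q), site 27 (G↔W).
There are 3 differences over 34 sites, so p = 3/34 = 0.0882.

0.0882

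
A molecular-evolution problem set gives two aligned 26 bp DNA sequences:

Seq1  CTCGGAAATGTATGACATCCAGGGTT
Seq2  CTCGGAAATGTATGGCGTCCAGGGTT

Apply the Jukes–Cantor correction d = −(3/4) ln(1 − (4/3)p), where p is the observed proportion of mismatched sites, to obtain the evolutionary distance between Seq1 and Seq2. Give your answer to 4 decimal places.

0.0812

Mismatches occur at site 15 (A↔G), site 17 (A↔G).
p = 2/26 = 0.076923.
d = −0.75 · ln(1 − (4/3)·0.076923) = −0.75 · ln(0.897436) = −0.75 · (-0.108213) = 0.0812.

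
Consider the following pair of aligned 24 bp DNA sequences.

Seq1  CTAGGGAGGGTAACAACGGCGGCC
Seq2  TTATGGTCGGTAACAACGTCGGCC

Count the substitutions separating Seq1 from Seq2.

Mismatches occur at site 1 (C/T), site 4 (G/T), site 7 (A/T), site 8 (G/C), site 19 (G/T).
That gives 5 mismatches out of 24 aligned sites, so the Hamming distance is 5.

5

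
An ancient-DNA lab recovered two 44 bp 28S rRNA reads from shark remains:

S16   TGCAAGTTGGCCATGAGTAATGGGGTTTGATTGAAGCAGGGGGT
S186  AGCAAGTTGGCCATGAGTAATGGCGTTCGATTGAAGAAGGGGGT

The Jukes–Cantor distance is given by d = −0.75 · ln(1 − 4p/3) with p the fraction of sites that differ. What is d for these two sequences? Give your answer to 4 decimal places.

0.0969

Differing sites — 1:T/A; 24:G/C; 28:T/C; 37:C/A.
p = 4/44 = 0.090909.
d = −0.75 · ln(1 − (4/3)·0.090909) = −0.75 · ln(0.878788) = −0.75 · (-0.129212) = 0.0969.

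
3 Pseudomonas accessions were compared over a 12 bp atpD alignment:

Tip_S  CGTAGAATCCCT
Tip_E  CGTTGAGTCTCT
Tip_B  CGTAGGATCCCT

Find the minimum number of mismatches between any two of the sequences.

1

Pairwise Hamming distances:
  Tip_S vs Tip_E: 3
  Tip_S vs Tip_B: 1
  Tip_E vs Tip_B: 4
The smallest is 1, between Tip_S and Tip_B.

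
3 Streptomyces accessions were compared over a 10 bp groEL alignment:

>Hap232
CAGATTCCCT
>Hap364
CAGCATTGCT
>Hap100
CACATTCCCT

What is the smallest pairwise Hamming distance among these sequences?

1

Pairwise Hamming distances:
  Hap232 vs Hap364: 4
  Hap232 vs Hap100: 1
  Hap364 vs Hap100: 5
The smallest is 1, between Hap232 and Hap100.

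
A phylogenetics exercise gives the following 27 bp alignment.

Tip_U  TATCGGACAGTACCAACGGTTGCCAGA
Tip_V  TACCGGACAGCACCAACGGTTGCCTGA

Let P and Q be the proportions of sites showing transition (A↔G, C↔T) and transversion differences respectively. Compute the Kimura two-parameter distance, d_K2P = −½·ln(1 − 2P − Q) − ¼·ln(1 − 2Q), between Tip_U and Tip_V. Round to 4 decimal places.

0.1216

Differing sites — 3:T/C (Ti); 11:T/C (Ti); 25:A/T (Tv).
Of the 3 differences, 2 transitions and 1 transversion over 27 sites: P = 2/27 = 0.074074, Q = 1/27 = 0.037037.
d = −0.5·ln(0.814815) − 0.25·ln(0.925926) = −0.5·(-0.204794) − 0.25·(-0.076961) = 0.1216.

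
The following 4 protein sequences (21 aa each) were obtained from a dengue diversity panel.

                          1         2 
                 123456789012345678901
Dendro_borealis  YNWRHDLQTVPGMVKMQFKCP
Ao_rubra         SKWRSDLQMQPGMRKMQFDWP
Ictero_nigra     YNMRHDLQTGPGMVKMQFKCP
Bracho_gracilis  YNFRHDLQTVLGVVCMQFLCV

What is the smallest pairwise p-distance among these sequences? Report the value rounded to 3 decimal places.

Pairwise Hamming distances:
  Dendro_borealis vs Ao_rubra: 8
  Dendro_borealis vs Ictero_nigra: 2
  Dendro_borealis vs Bracho_gracilis: 6
  Ao_rubra vs Ictero_nigra: 9
  Ao_rubra vs Bracho_gracilis: 13
  Ictero_nigra vs Bracho_gracilis: 7
The smallest is 2 mismatches, between Dendro_borealis and Ictero_nigra; p = 2/21 = 0.095.

0.095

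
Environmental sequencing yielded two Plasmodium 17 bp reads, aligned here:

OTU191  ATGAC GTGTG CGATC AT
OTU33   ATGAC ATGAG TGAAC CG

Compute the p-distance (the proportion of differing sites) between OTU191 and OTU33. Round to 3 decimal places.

The sequences differ at positions 6 (G/A), 9 (T/A), 11 (C/T), 14 (T/A), 16 (A/C), 17 (T/G).
There are 6 differences over 17 sites, so p = 6/17 = 0.353.

0.353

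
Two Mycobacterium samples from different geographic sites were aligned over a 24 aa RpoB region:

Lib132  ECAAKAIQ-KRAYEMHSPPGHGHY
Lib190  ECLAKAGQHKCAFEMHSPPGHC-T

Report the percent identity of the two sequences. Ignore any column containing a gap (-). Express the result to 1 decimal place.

Excluding the 2 gap columns leaves 22 comparable sites.
The sequences differ at positions 3 (A/L), 7 (I/G), 11 (R/C), 13 (Y/F), 22 (G/C), 24 (Y/T).
16 of the 22 comparable sites match, so the percent identity is 16/22 × 100 = 72.7%.

72.7%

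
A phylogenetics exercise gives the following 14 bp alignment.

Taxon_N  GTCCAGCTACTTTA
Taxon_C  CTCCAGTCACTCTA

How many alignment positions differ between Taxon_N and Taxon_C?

4

The sequences differ at positions 1 (G/C), 7 (C/T), 8 (T/C), 12 (T/C).
That gives 4 mismatches out of 14 aligned sites, so the Hamming distance is 4.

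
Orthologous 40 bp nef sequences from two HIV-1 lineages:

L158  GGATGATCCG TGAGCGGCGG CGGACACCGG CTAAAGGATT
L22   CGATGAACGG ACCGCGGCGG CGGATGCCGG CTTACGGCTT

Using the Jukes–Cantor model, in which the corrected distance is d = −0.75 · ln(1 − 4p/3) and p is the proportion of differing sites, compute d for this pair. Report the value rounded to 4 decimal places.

0.3426

The sequences differ at positions 1 (G/C), 7 (T/A), 9 (C/G), 11 (T/A), 12 (G/C), 13 (A/C), 25 (C/T), 26 (A/G), 33 (A/T), 35 (A/C), 38 (A/C).
p = 11/40 = 0.275000.
d = −0.75 · ln(1 − (4/3)·0.275000) = −0.75 · ln(0.633333) = −0.75 · (-0.456759) = 0.3426.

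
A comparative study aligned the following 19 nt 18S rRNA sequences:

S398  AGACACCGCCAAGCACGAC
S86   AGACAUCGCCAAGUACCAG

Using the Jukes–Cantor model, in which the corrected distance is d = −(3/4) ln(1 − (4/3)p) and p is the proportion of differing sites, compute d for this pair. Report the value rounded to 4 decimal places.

Differing sites — 6:C/U; 14:C/U; 17:G/C; 19:C/G.
p = 4/19 = 0.210526.
d = −0.75 · ln(1 − (4/3)·0.210526) = −0.75 · ln(0.719299) = −0.75 · (-0.329478) = 0.2471.

0.2471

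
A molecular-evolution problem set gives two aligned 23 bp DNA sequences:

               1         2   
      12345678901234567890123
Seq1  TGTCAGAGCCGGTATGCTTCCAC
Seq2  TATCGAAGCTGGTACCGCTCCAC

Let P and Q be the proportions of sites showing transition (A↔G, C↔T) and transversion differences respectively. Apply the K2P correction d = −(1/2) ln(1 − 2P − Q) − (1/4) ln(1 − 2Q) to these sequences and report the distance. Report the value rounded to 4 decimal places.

0.5169

Differing sites — 2:G/A (Ti); 5:A/G (Ti); 6:G/A (Ti); 10:C/T (Ti); 15:T/C (Ti); 16:G/C (Tv); 17:C/G (Tv); 18:T/C (Ti).
Of the 8 differences, 6 transitions and 2 transversions over 23 sites: P = 6/23 = 0.260870, Q = 2/23 = 0.086957.
d = −0.5·ln(0.391303) − 0.25·ln(0.826086) = −0.5·(-0.938273) − 0.25·(-0.191056) = 0.5169.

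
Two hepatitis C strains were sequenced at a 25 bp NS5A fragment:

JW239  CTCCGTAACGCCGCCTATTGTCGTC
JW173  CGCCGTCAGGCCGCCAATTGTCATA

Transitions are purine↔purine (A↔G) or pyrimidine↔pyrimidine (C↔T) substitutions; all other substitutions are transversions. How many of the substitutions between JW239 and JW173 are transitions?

1

The sequences differ at positions 2 (T/G, transversion), 7 (A/C, transversion), 9 (C/G, transversion), 16 (T/A, transversion), 23 (G/A, transition), 25 (C/A, transversion).
Of the 6 differences, 1 transition and 5 transversions, so the answer is 1.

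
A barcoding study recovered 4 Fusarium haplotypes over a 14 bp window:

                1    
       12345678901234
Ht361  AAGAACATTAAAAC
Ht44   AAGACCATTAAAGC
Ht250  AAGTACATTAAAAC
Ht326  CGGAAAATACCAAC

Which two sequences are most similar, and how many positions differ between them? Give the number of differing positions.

Pairwise Hamming distances:
  Ht361 vs Ht44: 2
  Ht361 vs Ht250: 1
  Ht361 vs Ht326: 6
  Ht44 vs Ht250: 3
  Ht44 vs Ht326: 8
  Ht250 vs Ht326: 7
The smallest is 1, between Ht361 and Ht250.

1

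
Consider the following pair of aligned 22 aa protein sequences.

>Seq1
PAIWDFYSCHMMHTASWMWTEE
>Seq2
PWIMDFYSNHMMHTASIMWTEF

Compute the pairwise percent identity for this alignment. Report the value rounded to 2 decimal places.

Differing sites — 2:A/W; 4:W/M; 9:C/N; 17:W/I; 22:E/F.
17 of the 22 sites match, so the percent identity is 17/22 × 100 = 77.27%.

77.27%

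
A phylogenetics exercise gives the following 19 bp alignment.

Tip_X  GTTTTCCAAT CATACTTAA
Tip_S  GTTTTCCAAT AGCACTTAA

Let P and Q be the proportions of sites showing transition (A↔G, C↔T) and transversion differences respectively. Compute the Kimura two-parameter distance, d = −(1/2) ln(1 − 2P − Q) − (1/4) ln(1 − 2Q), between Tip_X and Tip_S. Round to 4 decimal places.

Mismatches occur at site 11 (C↔A, transversion), site 12 (A↔G, transition), site 13 (T↔C, transition).
Of the 3 differences, 2 transitions and 1 transversion over 19 sites: P = 2/19 = 0.105263, Q = 1/19 = 0.052632.
d = −0.5·ln(0.736842) − 0.25·ln(0.894736) = −0.5·(-0.305382) − 0.25·(-0.111227) = 0.1805.

0.1805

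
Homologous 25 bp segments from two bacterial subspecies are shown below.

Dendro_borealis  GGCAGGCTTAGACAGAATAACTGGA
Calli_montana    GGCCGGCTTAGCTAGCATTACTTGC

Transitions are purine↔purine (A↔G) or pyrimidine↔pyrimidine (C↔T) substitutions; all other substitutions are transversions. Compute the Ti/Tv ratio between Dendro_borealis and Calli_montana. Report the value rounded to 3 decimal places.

Mismatches occur at site 4 (A↔C, transversion), site 12 (A↔C, transversion), site 13 (C↔T, transition), site 16 (A↔C, transversion), site 19 (A↔T, transversion), site 23 (G↔T, transversion), site 25 (A↔C, transversion).
Of the 7 differences, 1 transition and 6 transversions, so Ti/Tv = 1/6 = 0.167.

0.167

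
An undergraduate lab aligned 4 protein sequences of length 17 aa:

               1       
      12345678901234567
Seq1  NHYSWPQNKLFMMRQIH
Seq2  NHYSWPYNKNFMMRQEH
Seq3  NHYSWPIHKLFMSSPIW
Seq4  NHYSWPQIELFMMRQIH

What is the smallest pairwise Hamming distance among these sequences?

2

Pairwise Hamming distances:
  Seq1 vs Seq2: 3
  Seq1 vs Seq3: 6
  Seq1 vs Seq4: 2
  Seq2 vs Seq3: 8
  Seq2 vs Seq4: 5
  Seq3 vs Seq4: 7
The smallest is 2, between Seq1 and Seq4.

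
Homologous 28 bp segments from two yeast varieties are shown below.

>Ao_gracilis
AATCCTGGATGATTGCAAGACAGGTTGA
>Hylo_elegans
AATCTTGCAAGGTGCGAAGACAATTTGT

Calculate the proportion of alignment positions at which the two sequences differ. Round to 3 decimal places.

0.357

The sequences differ at positions 5 (C/T), 8 (G/C), 10 (T/A), 12 (A/G), 14 (T/G), 15 (G/C), 16 (C/G), 23 (G/A), 24 (G/T), 28 (A/T).
There are 10 differences over 28 sites, so p = 10/28 = 0.357.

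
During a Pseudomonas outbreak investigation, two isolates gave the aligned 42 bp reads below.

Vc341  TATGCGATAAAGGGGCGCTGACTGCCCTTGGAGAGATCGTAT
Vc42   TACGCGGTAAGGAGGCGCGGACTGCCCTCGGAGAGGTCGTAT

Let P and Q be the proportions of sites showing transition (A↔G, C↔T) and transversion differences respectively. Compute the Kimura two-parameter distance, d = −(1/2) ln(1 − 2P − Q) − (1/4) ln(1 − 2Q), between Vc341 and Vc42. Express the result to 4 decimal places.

0.1974

Differing sites — 3:T/C (Ti); 7:A/G (Ti); 11:A/G (Ti); 13:G/A (Ti); 19:T/G (Tv); 29:T/C (Ti); 36:A/G (Ti).
Of the 7 differences, 6 transitions and 1 transversion over 42 sites: P = 6/42 = 0.142857, Q = 1/42 = 0.023810.
d = −0.5·ln(0.690476) − 0.25·ln(0.952380) = −0.5·(-0.370374) − 0.25·(-0.048791) = 0.1974.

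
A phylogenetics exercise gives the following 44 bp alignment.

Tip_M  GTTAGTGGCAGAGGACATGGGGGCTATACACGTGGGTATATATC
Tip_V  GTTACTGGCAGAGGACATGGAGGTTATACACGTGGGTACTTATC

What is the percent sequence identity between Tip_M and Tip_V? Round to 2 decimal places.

88.64%

Mismatches occur at site 5 (G/C), site 21 (G/A), site 24 (C/T), site 39 (T/C), site 40 (A/T).
39 of the 44 sites match, so the percent identity is 39/44 × 100 = 88.64%.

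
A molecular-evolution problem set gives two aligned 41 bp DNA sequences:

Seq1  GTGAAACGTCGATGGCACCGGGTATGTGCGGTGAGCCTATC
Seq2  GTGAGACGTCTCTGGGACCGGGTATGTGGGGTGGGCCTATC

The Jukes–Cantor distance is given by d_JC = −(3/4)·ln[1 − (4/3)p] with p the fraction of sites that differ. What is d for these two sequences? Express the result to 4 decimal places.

0.1628

Differing sites — 5:A/G; 11:G/T; 12:A/C; 16:C/G; 29:C/G; 34:A/G.
p = 6/41 = 0.146341.
d = −0.75 · ln(1 − (4/3)·0.146341) = −0.75 · ln(0.804879) = −0.75 · (-0.217063) = 0.1628.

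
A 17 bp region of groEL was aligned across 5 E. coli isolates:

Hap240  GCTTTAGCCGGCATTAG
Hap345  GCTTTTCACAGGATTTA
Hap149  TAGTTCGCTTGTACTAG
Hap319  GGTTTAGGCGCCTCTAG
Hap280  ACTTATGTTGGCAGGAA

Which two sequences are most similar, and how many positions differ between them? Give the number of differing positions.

Pairwise Hamming distances:
  Hap240 vs Hap345: 7
  Hap240 vs Hap149: 8
  Hap240 vs Hap319: 5
  Hap240 vs Hap280: 8
  Hap345 vs Hap149: 12
  Hap345 vs Hap319: 11
  Hap345 vs Hap280: 10
  Hap149 vs Hap319: 10
  Hap149 vs Hap280: 11
  Hap319 vs Hap280: 11
The smallest is 5, between Hap240 and Hap319.

5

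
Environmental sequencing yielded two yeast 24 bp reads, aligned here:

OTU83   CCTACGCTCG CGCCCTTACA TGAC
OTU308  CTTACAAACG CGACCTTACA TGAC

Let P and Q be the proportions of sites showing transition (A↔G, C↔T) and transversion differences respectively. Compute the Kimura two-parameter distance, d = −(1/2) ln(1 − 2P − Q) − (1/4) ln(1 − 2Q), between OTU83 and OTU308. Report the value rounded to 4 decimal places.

0.2443

Mismatches occur at site 2 (C/T, transition), site 6 (G/A, transition), site 7 (C/A, transversion), site 8 (T/A, transversion), site 13 (C/A, transversion).
Of the 5 differences, 2 transitions and 3 transversions over 24 sites: P = 2/24 = 0.083333, Q = 3/24 = 0.125000.
d = −0.5·ln(0.708334) − 0.25·ln(0.750000) = −0.5·(-0.344840) − 0.25·(-0.287682) = 0.2443.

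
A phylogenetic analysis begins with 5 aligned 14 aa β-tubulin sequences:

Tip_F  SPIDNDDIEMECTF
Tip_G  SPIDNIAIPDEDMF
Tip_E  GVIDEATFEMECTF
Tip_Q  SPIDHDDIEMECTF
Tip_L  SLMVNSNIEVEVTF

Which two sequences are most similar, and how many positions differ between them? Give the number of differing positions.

1

Pairwise Hamming distances:
  Tip_F vs Tip_G: 6
  Tip_F vs Tip_E: 6
  Tip_F vs Tip_Q: 1
  Tip_F vs Tip_L: 7
  Tip_G vs Tip_E: 10
  Tip_G vs Tip_Q: 7
  Tip_G vs Tip_L: 9
  Tip_E vs Tip_Q: 6
  Tip_E vs Tip_L: 10
  Tip_Q vs Tip_L: 8
The smallest is 1, between Tip_F and Tip_Q.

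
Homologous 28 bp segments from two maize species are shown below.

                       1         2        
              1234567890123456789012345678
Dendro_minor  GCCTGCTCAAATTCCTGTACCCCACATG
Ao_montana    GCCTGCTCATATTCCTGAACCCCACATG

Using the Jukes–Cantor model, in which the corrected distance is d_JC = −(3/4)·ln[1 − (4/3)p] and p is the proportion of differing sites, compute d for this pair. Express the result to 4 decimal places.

0.0751

The sequences differ at positions 10 (A/T), 18 (T/A).
p = 2/28 = 0.071429.
d = −0.75 · ln(1 − (4/3)·0.071429) = −0.75 · ln(0.904761) = −0.75 · (-0.100084) = 0.0751.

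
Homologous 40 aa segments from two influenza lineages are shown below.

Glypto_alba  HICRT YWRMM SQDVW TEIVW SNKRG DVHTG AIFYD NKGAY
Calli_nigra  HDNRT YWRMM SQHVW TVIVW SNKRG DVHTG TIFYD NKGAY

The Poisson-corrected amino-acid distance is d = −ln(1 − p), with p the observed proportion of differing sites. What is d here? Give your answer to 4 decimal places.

The sequences differ at positions 2 (I/D), 3 (C/N), 13 (D/H), 17 (E/V), 31 (A/T).
p = 5/40 = 0.125000.
d = −ln(1 − 0.125000) = −ln(0.875000) = 0.1335.

0.1335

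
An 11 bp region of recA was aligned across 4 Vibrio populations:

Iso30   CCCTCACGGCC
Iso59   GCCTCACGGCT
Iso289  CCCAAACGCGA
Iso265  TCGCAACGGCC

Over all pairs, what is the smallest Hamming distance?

2

Pairwise Hamming distances:
  Iso30 vs Iso59: 2
  Iso30 vs Iso289: 5
  Iso30 vs Iso265: 4
  Iso59 vs Iso289: 6
  Iso59 vs Iso265: 5
  Iso289 vs Iso265: 6
The smallest is 2, between Iso30 and Iso59.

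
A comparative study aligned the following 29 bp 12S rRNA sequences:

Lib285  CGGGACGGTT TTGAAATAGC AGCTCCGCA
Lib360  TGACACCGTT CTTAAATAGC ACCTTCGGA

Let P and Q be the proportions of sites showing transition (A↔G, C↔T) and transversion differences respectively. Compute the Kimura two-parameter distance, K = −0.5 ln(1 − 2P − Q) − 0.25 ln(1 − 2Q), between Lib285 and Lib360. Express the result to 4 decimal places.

0.4031

Differing sites — 1:C/T (Ti); 3:G/A (Ti); 4:G/C (Tv); 7:G/C (Tv); 11:T/C (Ti); 13:G/T (Tv); 22:G/C (Tv); 25:C/T (Ti); 28:C/G (Tv).
Of the 9 differences, 4 transitions and 5 transversions over 29 sites: P = 4/29 = 0.137931, Q = 5/29 = 0.172414.
d = −0.5·ln(0.551724) − 0.25·ln(0.655172) = −0.5·(-0.594707) − 0.25·(-0.422857) = 0.4031.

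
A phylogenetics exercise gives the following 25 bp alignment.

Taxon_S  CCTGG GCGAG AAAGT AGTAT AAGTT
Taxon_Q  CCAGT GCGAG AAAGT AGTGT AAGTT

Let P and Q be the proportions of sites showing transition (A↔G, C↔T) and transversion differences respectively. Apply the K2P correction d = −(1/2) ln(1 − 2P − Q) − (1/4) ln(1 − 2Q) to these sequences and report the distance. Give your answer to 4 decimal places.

0.1308

Mismatches occur at site 3 (T↔A, transversion), site 5 (G↔T, transversion), site 19 (A↔G, transition).
Of the 3 differences, 1 transition and 2 transversions over 25 sites: P = 1/25 = 0.040000, Q = 2/25 = 0.080000.
d = −0.5·ln(0.840000) − 0.25·ln(0.840000) = −0.5·(-0.174353) − 0.25·(-0.174353) = 0.1308.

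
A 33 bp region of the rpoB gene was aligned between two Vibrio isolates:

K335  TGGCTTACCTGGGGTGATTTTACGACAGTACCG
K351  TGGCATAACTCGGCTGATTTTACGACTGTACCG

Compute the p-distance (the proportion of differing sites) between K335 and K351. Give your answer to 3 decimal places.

The sequences differ at positions 5 (T/A), 8 (C/A), 11 (G/C), 14 (G/C), 27 (A/T).
There are 5 differences over 33 sites, so p = 5/33 = 0.152.

0.152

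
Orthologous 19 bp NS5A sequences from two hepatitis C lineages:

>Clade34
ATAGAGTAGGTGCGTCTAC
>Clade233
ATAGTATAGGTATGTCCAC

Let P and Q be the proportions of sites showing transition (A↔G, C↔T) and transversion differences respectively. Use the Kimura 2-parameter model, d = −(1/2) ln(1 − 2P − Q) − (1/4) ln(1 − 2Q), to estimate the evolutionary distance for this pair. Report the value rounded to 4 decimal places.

0.3487

Differing sites — 5:A/T (Tv); 6:G/A (Ti); 12:G/A (Ti); 13:C/T (Ti); 17:T/C (Ti).
Of the 5 differences, 4 transitions and 1 transversion over 19 sites: P = 4/19 = 0.210526, Q = 1/19 = 0.052632.
d = −0.5·ln(0.526316) − 0.25·ln(0.894736) = −0.5·(-0.641853) − 0.25·(-0.111227) = 0.3487.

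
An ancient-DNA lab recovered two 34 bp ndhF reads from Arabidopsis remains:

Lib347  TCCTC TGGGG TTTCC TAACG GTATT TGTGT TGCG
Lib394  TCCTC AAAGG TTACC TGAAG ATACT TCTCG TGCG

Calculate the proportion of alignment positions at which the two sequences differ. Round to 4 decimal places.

0.3235

Differing sites — 6:T/A; 7:G/A; 8:G/A; 13:T/A; 17:A/G; 19:C/A; 21:G/A; 24:T/C; 27:G/C; 29:G/C; 30:T/G.
There are 11 differences over 34 sites, so p = 11/34 = 0.3235.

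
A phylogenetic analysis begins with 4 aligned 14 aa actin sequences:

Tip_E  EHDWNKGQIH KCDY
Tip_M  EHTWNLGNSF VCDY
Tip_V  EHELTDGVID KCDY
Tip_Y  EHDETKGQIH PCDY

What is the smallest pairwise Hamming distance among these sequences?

3

Pairwise Hamming distances:
  Tip_E vs Tip_M: 6
  Tip_E vs Tip_V: 6
  Tip_E vs Tip_Y: 3
  Tip_M vs Tip_V: 8
  Tip_M vs Tip_Y: 8
  Tip_V vs Tip_Y: 6
The smallest is 3, between Tip_E and Tip_Y.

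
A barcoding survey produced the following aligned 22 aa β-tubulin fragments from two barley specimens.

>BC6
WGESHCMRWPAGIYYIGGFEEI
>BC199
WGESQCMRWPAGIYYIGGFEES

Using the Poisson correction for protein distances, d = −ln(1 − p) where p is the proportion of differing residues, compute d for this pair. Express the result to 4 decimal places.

0.0953

Mismatches occur at site 5 (H↔Q), site 22 (I↔S).
p = 2/22 = 0.090909.
d = −ln(1 − 0.090909) = −ln(0.909091) = 0.0953.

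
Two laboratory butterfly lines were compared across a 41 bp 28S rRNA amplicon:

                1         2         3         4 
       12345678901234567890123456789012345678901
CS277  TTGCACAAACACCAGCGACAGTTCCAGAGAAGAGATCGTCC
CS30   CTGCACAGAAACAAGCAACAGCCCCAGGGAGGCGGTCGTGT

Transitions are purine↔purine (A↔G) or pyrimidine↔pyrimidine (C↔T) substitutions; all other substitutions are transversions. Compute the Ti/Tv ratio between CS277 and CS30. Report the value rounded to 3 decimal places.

2.250

The sequences differ at positions 1 (T/C, transition), 8 (A/G, transition), 10 (C/A, transversion), 13 (C/A, transversion), 17 (G/A, transition), 22 (T/C, transition), 23 (T/C, transition), 28 (A/G, transition), 31 (A/G, transition), 33 (A/C, transversion), 35 (A/G, transition), 40 (C/G, transversion), 41 (C/T, transition).
Of the 13 differences, 9 transitions and 4 transversions, so Ti/Tv = 9/4 = 2.250.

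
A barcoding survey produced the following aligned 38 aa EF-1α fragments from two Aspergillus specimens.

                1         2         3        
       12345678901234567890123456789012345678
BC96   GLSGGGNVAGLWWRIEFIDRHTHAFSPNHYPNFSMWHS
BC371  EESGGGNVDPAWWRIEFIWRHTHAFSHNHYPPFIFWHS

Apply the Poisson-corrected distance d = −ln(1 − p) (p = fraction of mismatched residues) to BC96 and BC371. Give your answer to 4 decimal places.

0.3054

The sequences differ at positions 1 (G/E), 2 (L/E), 9 (A/D), 10 (G/P), 11 (L/A), 19 (D/W), 27 (P/H), 32 (N/P), 34 (S/I), 35 (M/F).
p = 10/38 = 0.263158.
d = −ln(1 − 0.263158) = −ln(0.736842) = 0.3054.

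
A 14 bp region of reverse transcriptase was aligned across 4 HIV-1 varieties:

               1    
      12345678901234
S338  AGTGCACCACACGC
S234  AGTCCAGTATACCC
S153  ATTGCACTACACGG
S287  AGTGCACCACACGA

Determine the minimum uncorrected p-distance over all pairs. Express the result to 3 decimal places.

Pairwise Hamming distances:
  S338 vs S234: 5
  S338 vs S153: 3
  S338 vs S287: 1
  S234 vs S153: 6
  S234 vs S287: 6
  S153 vs S287: 3
The smallest is 1 mismatch, between S338 and S287; p = 1/14 = 0.071.

0.071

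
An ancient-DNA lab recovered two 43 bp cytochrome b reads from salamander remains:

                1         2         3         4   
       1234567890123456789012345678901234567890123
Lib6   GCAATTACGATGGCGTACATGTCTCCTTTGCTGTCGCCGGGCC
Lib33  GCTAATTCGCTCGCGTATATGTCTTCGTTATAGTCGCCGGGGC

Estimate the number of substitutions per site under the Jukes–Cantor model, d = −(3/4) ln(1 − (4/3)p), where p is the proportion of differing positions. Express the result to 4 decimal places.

The sequences differ at positions 3 (A/T), 5 (T/A), 7 (A/T), 10 (A/C), 12 (G/C), 18 (C/T), 25 (C/T), 27 (T/G), 30 (G/A), 31 (C/T), 32 (T/A), 42 (C/G).
p = 12/43 = 0.279070.
d = −0.75 · ln(1 − (4/3)·0.279070) = −0.75 · ln(0.627907) = −0.75 · (-0.465363) = 0.3490.

0.3490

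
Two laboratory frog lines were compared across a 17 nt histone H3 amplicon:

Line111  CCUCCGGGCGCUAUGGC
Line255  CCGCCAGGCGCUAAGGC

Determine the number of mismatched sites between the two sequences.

3

The sequences differ at positions 3 (U/G), 6 (G/A), 14 (U/A).
That gives 3 mismatches out of 17 aligned sites, so the Hamming distance is 3.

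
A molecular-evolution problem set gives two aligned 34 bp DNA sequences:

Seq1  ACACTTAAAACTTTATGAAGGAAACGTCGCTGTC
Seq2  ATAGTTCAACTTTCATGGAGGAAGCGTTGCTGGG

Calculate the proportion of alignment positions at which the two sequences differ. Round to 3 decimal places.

Differing sites — 2:C/T; 4:C/G; 7:A/C; 10:A/C; 11:C/T; 14:T/C; 18:A/G; 24:A/G; 28:C/T; 33:T/G; 34:C/G.
There are 11 differences over 34 sites, so p = 11/34 = 0.324.

0.324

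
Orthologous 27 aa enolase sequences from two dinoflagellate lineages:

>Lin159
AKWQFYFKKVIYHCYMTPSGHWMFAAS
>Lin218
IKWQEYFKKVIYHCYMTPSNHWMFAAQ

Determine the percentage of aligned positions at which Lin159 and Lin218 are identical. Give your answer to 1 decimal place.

85.2%

Differing sites — 1:A/I; 5:F/E; 20:G/N; 27:S/Q.
23 of the 27 sites match, so the percent identity is 23/27 × 100 = 85.2%.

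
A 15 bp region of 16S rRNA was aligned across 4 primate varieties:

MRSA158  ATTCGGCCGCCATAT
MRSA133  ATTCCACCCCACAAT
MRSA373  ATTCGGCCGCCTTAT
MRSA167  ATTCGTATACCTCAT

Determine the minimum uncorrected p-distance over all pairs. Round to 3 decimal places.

0.067

Pairwise Hamming distances:
  MRSA158 vs MRSA133: 6
  MRSA158 vs MRSA373: 1
  MRSA158 vs MRSA167: 6
  MRSA133 vs MRSA373: 6
  MRSA133 vs MRSA167: 8
  MRSA373 vs MRSA167: 5
The smallest is 1 mismatch, between MRSA158 and MRSA373; p = 1/15 = 0.067.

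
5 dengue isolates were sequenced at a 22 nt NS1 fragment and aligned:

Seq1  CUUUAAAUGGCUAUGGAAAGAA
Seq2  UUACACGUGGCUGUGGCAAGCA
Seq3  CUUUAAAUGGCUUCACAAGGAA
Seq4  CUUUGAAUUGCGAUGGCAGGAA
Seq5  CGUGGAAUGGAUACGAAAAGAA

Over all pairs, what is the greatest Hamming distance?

13

Pairwise Hamming distances:
  Seq1 vs Seq2: 8
  Seq1 vs Seq3: 5
  Seq1 vs Seq4: 5
  Seq1 vs Seq5: 6
  Seq2 vs Seq3: 12
  Seq2 vs Seq4: 11
  Seq2 vs Seq5: 13
  Seq3 vs Seq4: 8
  Seq3 vs Seq5: 8
  Seq4 vs Seq5: 9
The largest is 13, between Seq2 and Seq5.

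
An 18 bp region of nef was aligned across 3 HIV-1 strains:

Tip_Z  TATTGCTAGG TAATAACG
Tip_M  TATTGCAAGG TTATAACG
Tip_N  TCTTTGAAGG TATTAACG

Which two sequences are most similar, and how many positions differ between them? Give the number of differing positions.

2

Pairwise Hamming distances:
  Tip_Z vs Tip_M: 2
  Tip_Z vs Tip_N: 5
  Tip_M vs Tip_N: 5
The smallest is 2, between Tip_Z and Tip_M.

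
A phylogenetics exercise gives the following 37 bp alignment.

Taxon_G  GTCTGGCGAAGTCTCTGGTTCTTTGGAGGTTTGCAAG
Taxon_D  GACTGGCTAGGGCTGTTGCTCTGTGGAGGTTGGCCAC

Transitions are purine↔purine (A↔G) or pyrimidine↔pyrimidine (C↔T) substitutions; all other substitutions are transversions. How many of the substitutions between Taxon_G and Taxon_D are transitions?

Differing sites — 2:T/A (Tv); 8:G/T (Tv); 10:A/G (Ti); 12:T/G (Tv); 15:C/G (Tv); 17:G/T (Tv); 19:T/C (Ti); 23:T/G (Tv); 32:T/G (Tv); 35:A/C (Tv); 37:G/C (Tv).
Of the 11 differences, 2 transitions and 9 transversions, so the answer is 2.

2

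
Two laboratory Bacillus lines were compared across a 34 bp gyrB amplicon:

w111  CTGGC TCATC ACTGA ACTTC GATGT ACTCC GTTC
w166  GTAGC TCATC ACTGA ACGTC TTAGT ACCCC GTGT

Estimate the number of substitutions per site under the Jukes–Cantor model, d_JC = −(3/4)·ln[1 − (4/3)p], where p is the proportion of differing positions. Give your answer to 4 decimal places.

0.3265

Differing sites — 1:C/G; 3:G/A; 18:T/G; 21:G/T; 22:A/T; 23:T/A; 28:T/C; 33:T/G; 34:C/T.
p = 9/34 = 0.264706.
d = −0.75 · ln(1 − (4/3)·0.264706) = −0.75 · ln(0.647059) = −0.75 · (-0.435318) = 0.3265.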